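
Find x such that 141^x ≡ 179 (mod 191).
41

Baby-step giant-step with step n = ⌈√191⌉ = 14.
Baby steps 141^j mod 191 (j:value) for j=0..13: 0:1, 1:141, 2:17, 3:105, 4:98, 5:66, 6:138, 7:167, 8:54, 9:165, 10:154, 11:131, 12:135, 13:126.
Giant-step multiplier: 141^(-14) ≡ 141^(190-14) = 141^176 ≡ 64 (mod 191).
Giant steps γ_i = 179·64^i mod 191: γ_0=179, γ_1=187, γ_2=126 (in table at j=13).
x = i·n + j = 2·14 + 13 = 41.
Check: 141^41 ≡ 179 (mod 191).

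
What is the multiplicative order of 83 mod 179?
89

179 is prime, so ord(83) divides φ(179) = 178.
Divisors of 178: 1, 2, 89, 178.
Repeated squaring: 83^1 ≡ 83, 83^2 ≡ 87, 83^4 ≡ 51, 83^8 ≡ 95, 83^16 ≡ 75, 83^32 ≡ 76, 83^64 ≡ 48, 83^128 ≡ 156 (mod 179).
Test 83^d mod 179 for each divisor d in increasing order:
83^1 ≡ 83
83^2 ≡ 87
83^89 = 83^64·83^16·83^8·83^1 ≡ 1  ← first divisor giving 1
The order is 89.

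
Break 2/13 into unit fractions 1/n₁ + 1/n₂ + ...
1/7 + 1/91

Greedy algorithm:
2/13: ceiling(13/2) = 7, use 1/7
1/91: ceiling(91/1) = 91, use 1/91
Result: 2/13 = 1/7 + 1/91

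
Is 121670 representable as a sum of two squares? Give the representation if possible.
Not possible

Factorization: 121670 = 2 × 5 × 23^3
By Fermat: n is sum of two squares iff every prime p ≡ 3 (mod 4) appears to even power.
Prime(s) ≡ 3 (mod 4) with odd exponent: [(23, 3)]
Therefore 121670 cannot be expressed as a² + b².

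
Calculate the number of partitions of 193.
2168627105469

p(n) counts ways to write n as a sum of positive integers (order ignored).
Euler's pentagonal recurrence: p(k) = p(k-1) + p(k-2) - p(k-5) - p(k-7) + p(k-12) + p(k-15) - ... (offsets j(3j∓1)/2, signs ++--, p(0)=1, p(<0)=0).
DP table for k = 0..192: p(0)=1, p(1)=1, p(2)=2, p(3)=3, p(4)=5, p(5)=7, p(6)=11, p(7)=15, p(8)=22, p(9)=30, p(10)=42, p(11)=56, p(12)=77, p(13)=101, p(14)=135, p(15)=176, p(16)=231, p(17)=297, p(18)=385, p(19)=490, p(20)=627, p(21)=792, p(22)=1002, p(23)=1255, p(24)=1575, p(25)=1958, p(26)=2436, p(27)=3010, p(28)=3718, p(29)=4565, p(30)=5604, p(31)=6842, p(32)=8349, p(33)=10143, p(34)=12310, p(35)=14883, p(36)=17977, p(37)=21637, p(38)=26015, p(39)=31185, p(40)=37338, p(41)=44583, p(42)=53174, p(43)=63261, p(44)=75175, p(45)=89134, p(46)=105558, p(47)=124754, p(48)=147273, p(49)=173525, p(50)=204226, p(51)=239943, p(52)=281589, p(53)=329931, p(54)=386155, p(55)=451276, p(56)=526823, p(57)=614154, p(58)=715220, p(59)=831820, p(60)=966467, p(61)=1121505, p(62)=1300156, p(63)=1505499, p(64)=1741630, p(65)=2012558, p(66)=2323520, p(67)=2679689, p(68)=3087735, p(69)=3554345, p(70)=4087968, p(71)=4697205, p(72)=5392783, p(73)=6185689, p(74)=7089500, p(75)=8118264, p(76)=9289091, p(77)=10619863, p(78)=12132164, p(79)=13848650, p(80)=15796476, p(81)=18004327, p(82)=20506255, p(83)=23338469, p(84)=26543660, p(85)=30167357, p(86)=34262962, p(87)=38887673, p(88)=44108109, p(89)=49995925, p(90)=56634173, p(91)=64112359, p(92)=72533807, p(93)=82010177, p(94)=92669720, p(95)=104651419, p(96)=118114304, p(97)=133230930, p(98)=150198136, p(99)=169229875, p(100)=190569292, p(101)=214481126, p(102)=241265379, p(103)=271248950, p(104)=304801365, p(105)=342325709, p(106)=384276336, p(107)=431149389, p(108)=483502844, p(109)=541946240, p(110)=607163746, p(111)=679903203, p(112)=761002156, p(113)=851376628, p(114)=952050665, p(115)=1064144451, p(116)=1188908248, p(117)=1327710076, p(118)=1482074143, p(119)=1653668665, p(120)=1844349560, p(121)=2056148051, p(122)=2291320912, p(123)=2552338241, p(124)=2841940500, p(125)=3163127352, p(126)=3519222692, p(127)=3913864295, p(128)=4351078600, p(129)=4835271870, p(130)=5371315400, p(131)=5964539504, p(132)=6620830889, p(133)=7346629512, p(134)=8149040695, p(135)=9035836076, p(136)=10015581680, p(137)=11097645016, p(138)=12292341831, p(139)=13610949895, p(140)=15065878135, p(141)=16670689208, p(142)=18440293320, p(143)=20390982757, p(144)=22540654445, p(145)=24908858009, p(146)=27517052599, p(147)=30388671978, p(148)=33549419497, p(149)=37027355200, p(150)=40853235313, p(151)=45060624582, p(152)=49686288421, p(153)=54770336324, p(154)=60356673280, p(155)=66493182097, p(156)=73232243759, p(157)=80630964769, p(158)=88751778802, p(159)=97662728555, p(160)=107438159466, p(161)=118159068427, p(162)=129913904637, p(163)=142798995930, p(164)=156919475295, p(165)=172389800255, p(166)=189334822579, p(167)=207890420102, p(168)=228204732751, p(169)=250438925115, p(170)=274768617130, p(171)=301384802048, p(172)=330495499613, p(173)=362326859895, p(174)=397125074750, p(175)=435157697830, p(176)=476715857290, p(177)=522115831195, p(178)=571701605655, p(179)=625846753120, p(180)=684957390936, p(181)=749474411781, p(182)=819876908323, p(183)=896684817527, p(184)=980462880430, p(185)=1071823774337, p(186)=1171432692373, p(187)=1280011042268, p(188)=1398341745571, p(189)=1527273599625, p(190)=1667727404093, p(191)=1820701100652, p(192)=1987276856363.
Final step: p(193) = p(192) + p(191) - p(188) - p(186) + p(181) + p(178) - p(171) - p(167) + p(158) + p(153) - p(142) - p(136) + p(123) + p(116) - p(101) - p(93) + p(76) + p(67) - p(48) - p(38) + p(17) + p(6)
= 1987276856363 + 1820701100652 - 1398341745571 - 1171432692373 + 749474411781 + 571701605655 - 301384802048 - 207890420102 + 88751778802 + 54770336324 - 18440293320 - 10015581680 + 2552338241 + 1188908248 - 214481126 - 82010177 + 9289091 + 2679689 - 147273 - 26015 + 297 + 11
= 2168627105469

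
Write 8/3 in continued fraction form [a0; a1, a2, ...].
[2; 1, 2]

Euclidean algorithm steps:
8 = 2 × 3 + 2
3 = 1 × 2 + 1
2 = 2 × 1 + 0
Continued fraction: [2; 1, 2]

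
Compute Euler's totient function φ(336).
96

336 = 2^4 × 3 × 7
φ(n) = n × ∏(1 - 1/p) for each prime p dividing n
φ(336) = 336 × (1 - 1/2) × (1 - 1/3) × (1 - 1/7) = 96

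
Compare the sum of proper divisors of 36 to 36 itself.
abundant

Proper divisors of 36: sum = 1 + 2 + 3 + 4 + 6 + 9 + 12 + 18 = 55
Since 55 > 36, 36 is abundant.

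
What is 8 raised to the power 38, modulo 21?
1

Repeated squaring. Binary of 38 = 100110.
8^1 ≡ 8 (mod 21); 8^2 ≡ 1 (mod 21); 8^4 ≡ 1 (mod 21); 8^8 ≡ 1 (mod 21); 8^16 ≡ 1 (mod 21); 8^32 ≡ 1 (mod 21)
8^38 = 8^2 × 8^4 × 8^32 ≡ 1 (mod 21)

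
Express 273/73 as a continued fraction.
[3; 1, 2, 1, 5, 3]

Euclidean algorithm steps:
273 = 3 × 73 + 54
73 = 1 × 54 + 19
54 = 2 × 19 + 16
19 = 1 × 16 + 3
16 = 5 × 3 + 1
3 = 3 × 1 + 0
Continued fraction: [3; 1, 2, 1, 5, 3]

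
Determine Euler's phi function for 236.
116

236 = 2^2 × 59
φ(n) = n × ∏(1 - 1/p) for each prime p dividing n
φ(236) = 236 × (1 - 1/2) × (1 - 1/59) = 116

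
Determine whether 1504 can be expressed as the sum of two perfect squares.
Not possible

Factorization: 1504 = 2^5 × 47
By Fermat: n is sum of two squares iff every prime p ≡ 3 (mod 4) appears to even power.
Prime(s) ≡ 3 (mod 4) with odd exponent: [(47, 1)]
Therefore 1504 cannot be expressed as a² + b².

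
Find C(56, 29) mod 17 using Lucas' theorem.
0

Using Lucas' theorem:
Write n=56 and k=29 in base 17:
n in base 17: [3, 5]
k in base 17: [1, 12]
C(56,29) mod 17 = ∏ C(n_i, k_i) mod 17
Digit binomials (mod 17): C(3,1) = 3; C(5,12) = 0 (k_i > n_i)
Product: 3 × 0 = 0 ≡ 0 (mod 17)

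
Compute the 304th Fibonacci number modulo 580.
403

Matrix identity: Q^n = [[F_(n+1), F_n], [F_n, F_(n-1)]] with Q = [[1,1],[1,0]].
n = 304 = 100110000₂. Square-and-multiply, entries mod 580:
Q^1 = [[1,1],[1,0]]
Q^2 = (Q^1)² = [[2,1],[1,1]]
Q^4 = (Q^2)² = [[5,3],[3,2]]
Q^9 = (Q^4)²·Q = [[55,34],[34,21]]
Q^19 = (Q^9)²·Q = [[385,121],[121,264]]
Q^38 = (Q^19)² = [[466,229],[229,237]]
Q^76 = (Q^38)² = [[477,327],[327,150]]
Q^152 = (Q^76)² = [[378,289],[289,89]]
Q^304 = (Q^152)² = [[205,403],[403,382]]
F_304 mod 580 = Q^304[0][1] = 403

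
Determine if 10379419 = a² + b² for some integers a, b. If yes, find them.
Not possible

Factorization: 10379419 = 29 × 71^3
By Fermat: n is sum of two squares iff every prime p ≡ 3 (mod 4) appears to even power.
Prime(s) ≡ 3 (mod 4) with odd exponent: [(71, 3)]
Therefore 10379419 cannot be expressed as a² + b².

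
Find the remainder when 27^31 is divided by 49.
34

Repeated squaring. Binary of 31 = 11111.
27^1 ≡ 27 (mod 49); 27^2 ≡ 43 (mod 49); 27^4 ≡ 36 (mod 49); 27^8 ≡ 22 (mod 49); 27^16 ≡ 43 (mod 49)
27^31 = 27^1 × 27^2 × 27^4 × 27^8 × 27^16 ≡ 34 (mod 49)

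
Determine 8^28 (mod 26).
14

Repeated squaring. Binary of 28 = 11100.
8^1 ≡ 8 (mod 26); 8^2 ≡ 12 (mod 26); 8^4 ≡ 14 (mod 26); 8^8 ≡ 14 (mod 26); 8^16 ≡ 14 (mod 26)
8^28 = 8^4 × 8^8 × 8^16 ≡ 14 (mod 26)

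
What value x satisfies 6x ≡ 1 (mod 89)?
15

gcd(6, 89) = 1, so the inverse exists.
Extended Euclidean algorithm on (89, 6):
89 = 14 × 6 + 5  ⟹  5 = (1)·89 + (-14)·6
6 = 1 × 5 + 1  ⟹  1 = (-1)·89 + (15)·6
So (15)·6 ≡ 1 (mod 89), i.e. 6^(-1) ≡ 15 (mod 89).
Check: 6 × 15 = 90 ≡ 1 (mod 89)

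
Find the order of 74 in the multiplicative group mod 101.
100

101 is prime, so ord(74) divides φ(101) = 100.
Divisors of 100: 1, 2, 4, 5, 10, 20, 25, 50, 100.
Repeated squaring: 74^1 ≡ 74, 74^2 ≡ 22, 74^4 ≡ 80, 74^8 ≡ 37, 74^16 ≡ 56, 74^32 ≡ 5, 74^64 ≡ 25 (mod 101).
Test 74^d mod 101 for each divisor d in increasing order:
74^1 ≡ 74
74^2 ≡ 22
74^4 ≡ 80
74^5 = 74^4·74^1 ≡ 62
74^10 = 74^8·74^2 ≡ 6
74^20 = 74^16·74^4 ≡ 36
74^25 = 74^16·74^8·74^1 ≡ 10
74^50 = 74^32·74^16·74^2 ≡ 100
74^100 = 74^64·74^32·74^4 ≡ 1  ← first divisor giving 1
The order is 100.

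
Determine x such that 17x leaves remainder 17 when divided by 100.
x ≡ 1 (mod 100)

gcd(17, 100) = 1, which divides 17, so solutions exist.
Find 17^(-1) mod 100 by the extended Euclidean algorithm:
100 = 5 × 17 + 15  ⟹  15 = (1)·100 + (-5)·17
17 = 1 × 15 + 2  ⟹  2 = (-1)·100 + (6)·17
15 = 7 × 2 + 1  ⟹  1 = (8)·100 + (-47)·17
So (-47)·17 ≡ 1 (mod 100), i.e. 17^(-1) ≡ -47 ≡ 53 (mod 100).
x ≡ 53 × 17 = 901 ≡ 1 (mod 100).
Check: 17 × 1 = 17 ≡ 17 (mod 100).
Unique solution: x ≡ 1 (mod 100)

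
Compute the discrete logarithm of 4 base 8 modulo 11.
4

Baby-step giant-step with step n = ⌈√11⌉ = 4.
Baby steps 8^j mod 11 (j:value) for j=0..3: 0:1, 1:8, 2:9, 3:6.
Giant-step multiplier: 8^(-4) ≡ 8^(10-4) = 8^6 ≡ 3 (mod 11).
Giant steps γ_i = 4·3^i mod 11: γ_0=4, γ_1=1 (in table at j=0).
x = i·n + j = 1·4 + 0 = 4.
Check: 8^4 ≡ 4 (mod 11).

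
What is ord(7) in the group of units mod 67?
66

67 is prime, so ord(7) divides φ(67) = 66.
Divisors of 66: 1, 2, 3, 6, 11, 22, 33, 66.
Repeated squaring: 7^1 ≡ 7, 7^2 ≡ 49, 7^4 ≡ 56, 7^8 ≡ 54, 7^16 ≡ 35, 7^32 ≡ 19, 7^64 ≡ 26 (mod 67).
Test 7^d mod 67 for each divisor d in increasing order:
7^1 ≡ 7
7^2 ≡ 49
7^3 = 7^2·7^1 ≡ 8
7^6 = 7^4·7^2 ≡ 64
7^11 = 7^8·7^2·7^1 ≡ 30
7^22 = 7^16·7^4·7^2 ≡ 29
7^33 = 7^32·7^1 ≡ 66
7^66 = 7^64·7^2 ≡ 1  ← first divisor giving 1
The order is 66.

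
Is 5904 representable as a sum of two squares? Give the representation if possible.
48² + 60² (a=48, b=60)

Factorization: 5904 = 2^4 × 3^2 × 41
By Fermat: n is sum of two squares iff every prime p ≡ 3 (mod 4) appears to even power.
All primes ≡ 3 (mod 4) appear to even power.
Search a = 0, 1, 2, … for 5904 - a² a perfect square: first hit at a = 48: 5904 - 2304 = 3600 = 60².
5904 = 48² + 60² = 2304 + 3600 ✓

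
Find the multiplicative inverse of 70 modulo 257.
246

gcd(70, 257) = 1, so the inverse exists.
Extended Euclidean algorithm on (257, 70):
257 = 3 × 70 + 47  ⟹  47 = (1)·257 + (-3)·70
70 = 1 × 47 + 23  ⟹  23 = (-1)·257 + (4)·70
47 = 2 × 23 + 1  ⟹  1 = (3)·257 + (-11)·70
So (-11)·70 ≡ 1 (mod 257), i.e. 70^(-1) ≡ -11 ≡ 246 (mod 257).
Check: 70 × 246 = 17220 ≡ 1 (mod 257)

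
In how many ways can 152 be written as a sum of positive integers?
49686288421

p(n) counts ways to write n as a sum of positive integers (order ignored).
Euler's pentagonal recurrence: p(k) = p(k-1) + p(k-2) - p(k-5) - p(k-7) + p(k-12) + p(k-15) - ... (offsets j(3j∓1)/2, signs ++--, p(0)=1, p(<0)=0).
DP table for k = 0..151: p(0)=1, p(1)=1, p(2)=2, p(3)=3, p(4)=5, p(5)=7, p(6)=11, p(7)=15, p(8)=22, p(9)=30, p(10)=42, p(11)=56, p(12)=77, p(13)=101, p(14)=135, p(15)=176, p(16)=231, p(17)=297, p(18)=385, p(19)=490, p(20)=627, p(21)=792, p(22)=1002, p(23)=1255, p(24)=1575, p(25)=1958, p(26)=2436, p(27)=3010, p(28)=3718, p(29)=4565, p(30)=5604, p(31)=6842, p(32)=8349, p(33)=10143, p(34)=12310, p(35)=14883, p(36)=17977, p(37)=21637, p(38)=26015, p(39)=31185, p(40)=37338, p(41)=44583, p(42)=53174, p(43)=63261, p(44)=75175, p(45)=89134, p(46)=105558, p(47)=124754, p(48)=147273, p(49)=173525, p(50)=204226, p(51)=239943, p(52)=281589, p(53)=329931, p(54)=386155, p(55)=451276, p(56)=526823, p(57)=614154, p(58)=715220, p(59)=831820, p(60)=966467, p(61)=1121505, p(62)=1300156, p(63)=1505499, p(64)=1741630, p(65)=2012558, p(66)=2323520, p(67)=2679689, p(68)=3087735, p(69)=3554345, p(70)=4087968, p(71)=4697205, p(72)=5392783, p(73)=6185689, p(74)=7089500, p(75)=8118264, p(76)=9289091, p(77)=10619863, p(78)=12132164, p(79)=13848650, p(80)=15796476, p(81)=18004327, p(82)=20506255, p(83)=23338469, p(84)=26543660, p(85)=30167357, p(86)=34262962, p(87)=38887673, p(88)=44108109, p(89)=49995925, p(90)=56634173, p(91)=64112359, p(92)=72533807, p(93)=82010177, p(94)=92669720, p(95)=104651419, p(96)=118114304, p(97)=133230930, p(98)=150198136, p(99)=169229875, p(100)=190569292, p(101)=214481126, p(102)=241265379, p(103)=271248950, p(104)=304801365, p(105)=342325709, p(106)=384276336, p(107)=431149389, p(108)=483502844, p(109)=541946240, p(110)=607163746, p(111)=679903203, p(112)=761002156, p(113)=851376628, p(114)=952050665, p(115)=1064144451, p(116)=1188908248, p(117)=1327710076, p(118)=1482074143, p(119)=1653668665, p(120)=1844349560, p(121)=2056148051, p(122)=2291320912, p(123)=2552338241, p(124)=2841940500, p(125)=3163127352, p(126)=3519222692, p(127)=3913864295, p(128)=4351078600, p(129)=4835271870, p(130)=5371315400, p(131)=5964539504, p(132)=6620830889, p(133)=7346629512, p(134)=8149040695, p(135)=9035836076, p(136)=10015581680, p(137)=11097645016, p(138)=12292341831, p(139)=13610949895, p(140)=15065878135, p(141)=16670689208, p(142)=18440293320, p(143)=20390982757, p(144)=22540654445, p(145)=24908858009, p(146)=27517052599, p(147)=30388671978, p(148)=33549419497, p(149)=37027355200, p(150)=40853235313, p(151)=45060624582.
Final step: p(152) = p(151) + p(150) - p(147) - p(145) + p(140) + p(137) - p(130) - p(126) + p(117) + p(112) - p(101) - p(95) + p(82) + p(75) - p(60) - p(52) + p(35) + p(26) - p(7)
= 45060624582 + 40853235313 - 30388671978 - 24908858009 + 15065878135 + 11097645016 - 5371315400 - 3519222692 + 1327710076 + 761002156 - 214481126 - 104651419 + 20506255 + 8118264 - 966467 - 281589 + 14883 + 2436 - 15
= 49686288421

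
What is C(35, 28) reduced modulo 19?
2

Using Lucas' theorem:
Write n=35 and k=28 in base 19:
n in base 19: [1, 16]
k in base 19: [1, 9]
C(35,28) mod 19 = ∏ C(n_i, k_i) mod 19
Digit binomials (mod 19): C(1,1) = 1; C(16,9) = 11440 ≡ 2
Product: 1 × 2 = 2 ≡ 2 (mod 19)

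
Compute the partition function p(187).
1280011042268

p(n) counts ways to write n as a sum of positive integers (order ignored).
Euler's pentagonal recurrence: p(k) = p(k-1) + p(k-2) - p(k-5) - p(k-7) + p(k-12) + p(k-15) - ... (offsets j(3j∓1)/2, signs ++--, p(0)=1, p(<0)=0).
DP table for k = 0..186: p(0)=1, p(1)=1, p(2)=2, p(3)=3, p(4)=5, p(5)=7, p(6)=11, p(7)=15, p(8)=22, p(9)=30, p(10)=42, p(11)=56, p(12)=77, p(13)=101, p(14)=135, p(15)=176, p(16)=231, p(17)=297, p(18)=385, p(19)=490, p(20)=627, p(21)=792, p(22)=1002, p(23)=1255, p(24)=1575, p(25)=1958, p(26)=2436, p(27)=3010, p(28)=3718, p(29)=4565, p(30)=5604, p(31)=6842, p(32)=8349, p(33)=10143, p(34)=12310, p(35)=14883, p(36)=17977, p(37)=21637, p(38)=26015, p(39)=31185, p(40)=37338, p(41)=44583, p(42)=53174, p(43)=63261, p(44)=75175, p(45)=89134, p(46)=105558, p(47)=124754, p(48)=147273, p(49)=173525, p(50)=204226, p(51)=239943, p(52)=281589, p(53)=329931, p(54)=386155, p(55)=451276, p(56)=526823, p(57)=614154, p(58)=715220, p(59)=831820, p(60)=966467, p(61)=1121505, p(62)=1300156, p(63)=1505499, p(64)=1741630, p(65)=2012558, p(66)=2323520, p(67)=2679689, p(68)=3087735, p(69)=3554345, p(70)=4087968, p(71)=4697205, p(72)=5392783, p(73)=6185689, p(74)=7089500, p(75)=8118264, p(76)=9289091, p(77)=10619863, p(78)=12132164, p(79)=13848650, p(80)=15796476, p(81)=18004327, p(82)=20506255, p(83)=23338469, p(84)=26543660, p(85)=30167357, p(86)=34262962, p(87)=38887673, p(88)=44108109, p(89)=49995925, p(90)=56634173, p(91)=64112359, p(92)=72533807, p(93)=82010177, p(94)=92669720, p(95)=104651419, p(96)=118114304, p(97)=133230930, p(98)=150198136, p(99)=169229875, p(100)=190569292, p(101)=214481126, p(102)=241265379, p(103)=271248950, p(104)=304801365, p(105)=342325709, p(106)=384276336, p(107)=431149389, p(108)=483502844, p(109)=541946240, p(110)=607163746, p(111)=679903203, p(112)=761002156, p(113)=851376628, p(114)=952050665, p(115)=1064144451, p(116)=1188908248, p(117)=1327710076, p(118)=1482074143, p(119)=1653668665, p(120)=1844349560, p(121)=2056148051, p(122)=2291320912, p(123)=2552338241, p(124)=2841940500, p(125)=3163127352, p(126)=3519222692, p(127)=3913864295, p(128)=4351078600, p(129)=4835271870, p(130)=5371315400, p(131)=5964539504, p(132)=6620830889, p(133)=7346629512, p(134)=8149040695, p(135)=9035836076, p(136)=10015581680, p(137)=11097645016, p(138)=12292341831, p(139)=13610949895, p(140)=15065878135, p(141)=16670689208, p(142)=18440293320, p(143)=20390982757, p(144)=22540654445, p(145)=24908858009, p(146)=27517052599, p(147)=30388671978, p(148)=33549419497, p(149)=37027355200, p(150)=40853235313, p(151)=45060624582, p(152)=49686288421, p(153)=54770336324, p(154)=60356673280, p(155)=66493182097, p(156)=73232243759, p(157)=80630964769, p(158)=88751778802, p(159)=97662728555, p(160)=107438159466, p(161)=118159068427, p(162)=129913904637, p(163)=142798995930, p(164)=156919475295, p(165)=172389800255, p(166)=189334822579, p(167)=207890420102, p(168)=228204732751, p(169)=250438925115, p(170)=274768617130, p(171)=301384802048, p(172)=330495499613, p(173)=362326859895, p(174)=397125074750, p(175)=435157697830, p(176)=476715857290, p(177)=522115831195, p(178)=571701605655, p(179)=625846753120, p(180)=684957390936, p(181)=749474411781, p(182)=819876908323, p(183)=896684817527, p(184)=980462880430, p(185)=1071823774337, p(186)=1171432692373.
Final step: p(187) = p(186) + p(185) - p(182) - p(180) + p(175) + p(172) - p(165) - p(161) + p(152) + p(147) - p(136) - p(130) + p(117) + p(110) - p(95) - p(87) + p(70) + p(61) - p(42) - p(32) + p(11) + p(0)
= 1171432692373 + 1071823774337 - 819876908323 - 684957390936 + 435157697830 + 330495499613 - 172389800255 - 118159068427 + 49686288421 + 30388671978 - 10015581680 - 5371315400 + 1327710076 + 607163746 - 104651419 - 38887673 + 4087968 + 1121505 - 53174 - 8349 + 56 + 1
= 1280011042268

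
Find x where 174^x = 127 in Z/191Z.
183

Baby-step giant-step with step n = ⌈√191⌉ = 14.
Baby steps 174^j mod 191 (j:value) for j=0..13: 0:1, 1:174, 2:98, 3:53, 4:54, 5:37, 6:135, 7:188, 8:51, 9:88, 10:32, 11:29, 12:80, 13:168.
Giant-step multiplier: 174^(-14) ≡ 174^(190-14) = 174^176 ≡ 85 (mod 191).
Giant steps γ_i = 127·85^i mod 191: γ_0=127, γ_1=99, γ_2=11, γ_3=171, γ_4=19, γ_5=87, γ_6=137, γ_7=185, γ_8=63, γ_9=7, γ_10=22, γ_11=151, γ_12=38, γ_13=174 (in table at j=1).
x = i·n + j = 13·14 + 1 = 183.
Check: 174^183 ≡ 127 (mod 191).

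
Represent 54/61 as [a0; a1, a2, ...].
[0; 1, 7, 1, 2, 2]

Euclidean algorithm steps:
54 = 0 × 61 + 54
61 = 1 × 54 + 7
54 = 7 × 7 + 5
7 = 1 × 5 + 2
5 = 2 × 2 + 1
2 = 2 × 1 + 0
Continued fraction: [0; 1, 7, 1, 2, 2]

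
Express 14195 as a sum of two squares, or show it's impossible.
Not possible

Factorization: 14195 = 5 × 17 × 167
By Fermat: n is sum of two squares iff every prime p ≡ 3 (mod 4) appears to even power.
Prime(s) ≡ 3 (mod 4) with odd exponent: [(167, 1)]
Therefore 14195 cannot be expressed as a² + b².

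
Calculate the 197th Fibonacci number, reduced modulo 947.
584

Matrix identity: Q^n = [[F_(n+1), F_n], [F_n, F_(n-1)]] with Q = [[1,1],[1,0]].
n = 197 = 11000101₂. Square-and-multiply, entries mod 947:
Q^1 = [[1,1],[1,0]]
Q^3 = (Q^1)²·Q = [[3,2],[2,1]]
Q^6 = (Q^3)² = [[13,8],[8,5]]
Q^12 = (Q^6)² = [[233,144],[144,89]]
Q^24 = (Q^12)² = [[212,912],[912,247]]
Q^49 = (Q^24)²·Q = [[747,713],[713,34]]
Q^98 = (Q^49)² = [[56,17],[17,39]]
Q^197 = (Q^98)²·Q = [[305,584],[584,668]]
F_197 mod 947 = Q^197[0][1] = 584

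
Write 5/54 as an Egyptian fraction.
1/11 + 1/594

Greedy algorithm:
5/54: ceiling(54/5) = 11, use 1/11
1/594: ceiling(594/1) = 594, use 1/594
Result: 5/54 = 1/11 + 1/594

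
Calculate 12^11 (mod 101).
67

Repeated squaring. Binary of 11 = 1011.
12^1 ≡ 12 (mod 101); 12^2 ≡ 43 (mod 101); 12^4 ≡ 31 (mod 101); 12^8 ≡ 52 (mod 101)
12^11 = 12^1 × 12^2 × 12^8 ≡ 67 (mod 101)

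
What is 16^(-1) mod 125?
86

gcd(16, 125) = 1, so the inverse exists.
Extended Euclidean algorithm on (125, 16):
125 = 7 × 16 + 13  ⟹  13 = (1)·125 + (-7)·16
16 = 1 × 13 + 3  ⟹  3 = (-1)·125 + (8)·16
13 = 4 × 3 + 1  ⟹  1 = (5)·125 + (-39)·16
So (-39)·16 ≡ 1 (mod 125), i.e. 16^(-1) ≡ -39 ≡ 86 (mod 125).
Check: 16 × 86 = 1376 ≡ 1 (mod 125)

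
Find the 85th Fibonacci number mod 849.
380

Matrix identity: Q^n = [[F_(n+1), F_n], [F_n, F_(n-1)]] with Q = [[1,1],[1,0]].
n = 85 = 1010101₂. Square-and-multiply, entries mod 849:
Q^1 = [[1,1],[1,0]]
Q^2 = (Q^1)² = [[2,1],[1,1]]
Q^5 = (Q^2)²·Q = [[8,5],[5,3]]
Q^10 = (Q^5)² = [[89,55],[55,34]]
Q^21 = (Q^10)²·Q = [[731,758],[758,822]]
Q^42 = (Q^21)² = [[131,460],[460,520]]
Q^85 = (Q^42)²·Q = [[143,380],[380,612]]
F_85 mod 849 = Q^85[0][1] = 380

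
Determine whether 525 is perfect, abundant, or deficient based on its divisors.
deficient

Proper divisors of 525: sum = 1 + 3 + 5 + 7 + 15 + 21 + 25 + 35 + 75 + 105 + 175 = 467
Since 467 < 525, 525 is deficient.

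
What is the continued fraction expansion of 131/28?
[4; 1, 2, 9]

Euclidean algorithm steps:
131 = 4 × 28 + 19
28 = 1 × 19 + 9
19 = 2 × 9 + 1
9 = 9 × 1 + 0
Continued fraction: [4; 1, 2, 9]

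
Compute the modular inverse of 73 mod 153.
109

gcd(73, 153) = 1, so the inverse exists.
Extended Euclidean algorithm on (153, 73):
153 = 2 × 73 + 7  ⟹  7 = (1)·153 + (-2)·73
73 = 10 × 7 + 3  ⟹  3 = (-10)·153 + (21)·73
7 = 2 × 3 + 1  ⟹  1 = (21)·153 + (-44)·73
So (-44)·73 ≡ 1 (mod 153), i.e. 73^(-1) ≡ -44 ≡ 109 (mod 153).
Check: 73 × 109 = 7957 ≡ 1 (mod 153)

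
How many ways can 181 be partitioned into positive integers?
749474411781

p(n) counts ways to write n as a sum of positive integers (order ignored).
Euler's pentagonal recurrence: p(k) = p(k-1) + p(k-2) - p(k-5) - p(k-7) + p(k-12) + p(k-15) - ... (offsets j(3j∓1)/2, signs ++--, p(0)=1, p(<0)=0).
DP table for k = 0..180: p(0)=1, p(1)=1, p(2)=2, p(3)=3, p(4)=5, p(5)=7, p(6)=11, p(7)=15, p(8)=22, p(9)=30, p(10)=42, p(11)=56, p(12)=77, p(13)=101, p(14)=135, p(15)=176, p(16)=231, p(17)=297, p(18)=385, p(19)=490, p(20)=627, p(21)=792, p(22)=1002, p(23)=1255, p(24)=1575, p(25)=1958, p(26)=2436, p(27)=3010, p(28)=3718, p(29)=4565, p(30)=5604, p(31)=6842, p(32)=8349, p(33)=10143, p(34)=12310, p(35)=14883, p(36)=17977, p(37)=21637, p(38)=26015, p(39)=31185, p(40)=37338, p(41)=44583, p(42)=53174, p(43)=63261, p(44)=75175, p(45)=89134, p(46)=105558, p(47)=124754, p(48)=147273, p(49)=173525, p(50)=204226, p(51)=239943, p(52)=281589, p(53)=329931, p(54)=386155, p(55)=451276, p(56)=526823, p(57)=614154, p(58)=715220, p(59)=831820, p(60)=966467, p(61)=1121505, p(62)=1300156, p(63)=1505499, p(64)=1741630, p(65)=2012558, p(66)=2323520, p(67)=2679689, p(68)=3087735, p(69)=3554345, p(70)=4087968, p(71)=4697205, p(72)=5392783, p(73)=6185689, p(74)=7089500, p(75)=8118264, p(76)=9289091, p(77)=10619863, p(78)=12132164, p(79)=13848650, p(80)=15796476, p(81)=18004327, p(82)=20506255, p(83)=23338469, p(84)=26543660, p(85)=30167357, p(86)=34262962, p(87)=38887673, p(88)=44108109, p(89)=49995925, p(90)=56634173, p(91)=64112359, p(92)=72533807, p(93)=82010177, p(94)=92669720, p(95)=104651419, p(96)=118114304, p(97)=133230930, p(98)=150198136, p(99)=169229875, p(100)=190569292, p(101)=214481126, p(102)=241265379, p(103)=271248950, p(104)=304801365, p(105)=342325709, p(106)=384276336, p(107)=431149389, p(108)=483502844, p(109)=541946240, p(110)=607163746, p(111)=679903203, p(112)=761002156, p(113)=851376628, p(114)=952050665, p(115)=1064144451, p(116)=1188908248, p(117)=1327710076, p(118)=1482074143, p(119)=1653668665, p(120)=1844349560, p(121)=2056148051, p(122)=2291320912, p(123)=2552338241, p(124)=2841940500, p(125)=3163127352, p(126)=3519222692, p(127)=3913864295, p(128)=4351078600, p(129)=4835271870, p(130)=5371315400, p(131)=5964539504, p(132)=6620830889, p(133)=7346629512, p(134)=8149040695, p(135)=9035836076, p(136)=10015581680, p(137)=11097645016, p(138)=12292341831, p(139)=13610949895, p(140)=15065878135, p(141)=16670689208, p(142)=18440293320, p(143)=20390982757, p(144)=22540654445, p(145)=24908858009, p(146)=27517052599, p(147)=30388671978, p(148)=33549419497, p(149)=37027355200, p(150)=40853235313, p(151)=45060624582, p(152)=49686288421, p(153)=54770336324, p(154)=60356673280, p(155)=66493182097, p(156)=73232243759, p(157)=80630964769, p(158)=88751778802, p(159)=97662728555, p(160)=107438159466, p(161)=118159068427, p(162)=129913904637, p(163)=142798995930, p(164)=156919475295, p(165)=172389800255, p(166)=189334822579, p(167)=207890420102, p(168)=228204732751, p(169)=250438925115, p(170)=274768617130, p(171)=301384802048, p(172)=330495499613, p(173)=362326859895, p(174)=397125074750, p(175)=435157697830, p(176)=476715857290, p(177)=522115831195, p(178)=571701605655, p(179)=625846753120, p(180)=684957390936.
Final step: p(181) = p(180) + p(179) - p(176) - p(174) + p(169) + p(166) - p(159) - p(155) + p(146) + p(141) - p(130) - p(124) + p(111) + p(104) - p(89) - p(81) + p(64) + p(55) - p(36) - p(26) + p(5)
= 684957390936 + 625846753120 - 476715857290 - 397125074750 + 250438925115 + 189334822579 - 97662728555 - 66493182097 + 27517052599 + 16670689208 - 5371315400 - 2841940500 + 679903203 + 304801365 - 49995925 - 18004327 + 1741630 + 451276 - 17977 - 2436 + 7
= 749474411781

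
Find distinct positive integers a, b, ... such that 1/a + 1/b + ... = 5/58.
1/12 + 1/348

Greedy algorithm:
5/58: ceiling(58/5) = 12, use 1/12
1/348: ceiling(348/1) = 348, use 1/348
Result: 5/58 = 1/12 + 1/348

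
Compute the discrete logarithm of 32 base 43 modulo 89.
24

Baby-step giant-step with step n = ⌈√89⌉ = 10.
Baby steps 43^j mod 89 (j:value) for j=0..9: 0:1, 1:43, 2:69, 3:30, 4:44, 5:23, 6:10, 7:74, 8:67, 9:33.
Giant-step multiplier: 43^(-10) ≡ 43^(88-10) = 43^78 ≡ 71 (mod 89).
Giant steps γ_i = 32·71^i mod 89: γ_0=32, γ_1=47, γ_2=44 (in table at j=4).
x = i·n + j = 2·10 + 4 = 24.
Check: 43^24 ≡ 32 (mod 89).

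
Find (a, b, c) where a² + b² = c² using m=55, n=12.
(2881, 1320, 3169)

Euclid's formula: a = m² - n², b = 2mn, c = m² + n²
m = 55, n = 12
a = 55² - 12² = 3025 - 144 = 2881
b = 2 × 55 × 12 = 1320
c = 55² + 12² = 3025 + 144 = 3169
Verification: 2881² + 1320² = 8300161 + 1742400 = 10042561 = 3169² ✓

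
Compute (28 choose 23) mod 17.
3

Using Lucas' theorem:
Write n=28 and k=23 in base 17:
n in base 17: [1, 11]
k in base 17: [1, 6]
C(28,23) mod 17 = ∏ C(n_i, k_i) mod 17
Digit binomials (mod 17): C(1,1) = 1; C(11,6) = 462 ≡ 3
Product: 1 × 3 = 3 ≡ 3 (mod 17)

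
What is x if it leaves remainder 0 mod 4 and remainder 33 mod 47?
80

Using Chinese Remainder Theorem:
M = 4 × 47 = 188
M1 = 47, M2 = 4
y1 = 47^(-1) mod 4 = 3
y2 = 4^(-1) mod 47 = 12
x = (0×47×3 + 33×4×12) mod 188 = 80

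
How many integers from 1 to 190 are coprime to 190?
72

190 = 2 × 5 × 19
φ(n) = n × ∏(1 - 1/p) for each prime p dividing n
φ(190) = 190 × (1 - 1/2) × (1 - 1/5) × (1 - 1/19) = 72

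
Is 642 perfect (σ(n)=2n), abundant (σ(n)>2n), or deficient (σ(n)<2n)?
abundant

Proper divisors of 642: sum = 1 + 2 + 3 + 6 + 107 + 214 + 321 = 654
Since 654 > 642, 642 is abundant.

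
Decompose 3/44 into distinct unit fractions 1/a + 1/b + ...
1/15 + 1/660

Greedy algorithm:
3/44: ceiling(44/3) = 15, use 1/15
1/660: ceiling(660/1) = 660, use 1/660
Result: 3/44 = 1/15 + 1/660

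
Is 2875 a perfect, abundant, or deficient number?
deficient

Proper divisors of 2875: sum = 1 + 5 + 23 + 25 + 115 + 125 + 575 = 869
Since 869 < 2875, 2875 is deficient.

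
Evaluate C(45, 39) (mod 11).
0

Using Lucas' theorem:
Write n=45 and k=39 in base 11:
n in base 11: [4, 1]
k in base 11: [3, 6]
C(45,39) mod 11 = ∏ C(n_i, k_i) mod 11
Digit binomials (mod 11): C(4,3) = 4; C(1,6) = 0 (k_i > n_i)
Product: 4 × 0 = 0 ≡ 0 (mod 11)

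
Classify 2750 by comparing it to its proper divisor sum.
abundant

Proper divisors of 2750: sum = 1 + 2 + 5 + 10 + 11 + 22 + 25 + 50 + 55 + 110 + 125 + 250 + 275 + 550 + 1375 = 2866
Since 2866 > 2750, 2750 is abundant.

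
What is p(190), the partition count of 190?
1667727404093

p(n) counts ways to write n as a sum of positive integers (order ignored).
Euler's pentagonal recurrence: p(k) = p(k-1) + p(k-2) - p(k-5) - p(k-7) + p(k-12) + p(k-15) - ... (offsets j(3j∓1)/2, signs ++--, p(0)=1, p(<0)=0).
DP table for k = 0..189: p(0)=1, p(1)=1, p(2)=2, p(3)=3, p(4)=5, p(5)=7, p(6)=11, p(7)=15, p(8)=22, p(9)=30, p(10)=42, p(11)=56, p(12)=77, p(13)=101, p(14)=135, p(15)=176, p(16)=231, p(17)=297, p(18)=385, p(19)=490, p(20)=627, p(21)=792, p(22)=1002, p(23)=1255, p(24)=1575, p(25)=1958, p(26)=2436, p(27)=3010, p(28)=3718, p(29)=4565, p(30)=5604, p(31)=6842, p(32)=8349, p(33)=10143, p(34)=12310, p(35)=14883, p(36)=17977, p(37)=21637, p(38)=26015, p(39)=31185, p(40)=37338, p(41)=44583, p(42)=53174, p(43)=63261, p(44)=75175, p(45)=89134, p(46)=105558, p(47)=124754, p(48)=147273, p(49)=173525, p(50)=204226, p(51)=239943, p(52)=281589, p(53)=329931, p(54)=386155, p(55)=451276, p(56)=526823, p(57)=614154, p(58)=715220, p(59)=831820, p(60)=966467, p(61)=1121505, p(62)=1300156, p(63)=1505499, p(64)=1741630, p(65)=2012558, p(66)=2323520, p(67)=2679689, p(68)=3087735, p(69)=3554345, p(70)=4087968, p(71)=4697205, p(72)=5392783, p(73)=6185689, p(74)=7089500, p(75)=8118264, p(76)=9289091, p(77)=10619863, p(78)=12132164, p(79)=13848650, p(80)=15796476, p(81)=18004327, p(82)=20506255, p(83)=23338469, p(84)=26543660, p(85)=30167357, p(86)=34262962, p(87)=38887673, p(88)=44108109, p(89)=49995925, p(90)=56634173, p(91)=64112359, p(92)=72533807, p(93)=82010177, p(94)=92669720, p(95)=104651419, p(96)=118114304, p(97)=133230930, p(98)=150198136, p(99)=169229875, p(100)=190569292, p(101)=214481126, p(102)=241265379, p(103)=271248950, p(104)=304801365, p(105)=342325709, p(106)=384276336, p(107)=431149389, p(108)=483502844, p(109)=541946240, p(110)=607163746, p(111)=679903203, p(112)=761002156, p(113)=851376628, p(114)=952050665, p(115)=1064144451, p(116)=1188908248, p(117)=1327710076, p(118)=1482074143, p(119)=1653668665, p(120)=1844349560, p(121)=2056148051, p(122)=2291320912, p(123)=2552338241, p(124)=2841940500, p(125)=3163127352, p(126)=3519222692, p(127)=3913864295, p(128)=4351078600, p(129)=4835271870, p(130)=5371315400, p(131)=5964539504, p(132)=6620830889, p(133)=7346629512, p(134)=8149040695, p(135)=9035836076, p(136)=10015581680, p(137)=11097645016, p(138)=12292341831, p(139)=13610949895, p(140)=15065878135, p(141)=16670689208, p(142)=18440293320, p(143)=20390982757, p(144)=22540654445, p(145)=24908858009, p(146)=27517052599, p(147)=30388671978, p(148)=33549419497, p(149)=37027355200, p(150)=40853235313, p(151)=45060624582, p(152)=49686288421, p(153)=54770336324, p(154)=60356673280, p(155)=66493182097, p(156)=73232243759, p(157)=80630964769, p(158)=88751778802, p(159)=97662728555, p(160)=107438159466, p(161)=118159068427, p(162)=129913904637, p(163)=142798995930, p(164)=156919475295, p(165)=172389800255, p(166)=189334822579, p(167)=207890420102, p(168)=228204732751, p(169)=250438925115, p(170)=274768617130, p(171)=301384802048, p(172)=330495499613, p(173)=362326859895, p(174)=397125074750, p(175)=435157697830, p(176)=476715857290, p(177)=522115831195, p(178)=571701605655, p(179)=625846753120, p(180)=684957390936, p(181)=749474411781, p(182)=819876908323, p(183)=896684817527, p(184)=980462880430, p(185)=1071823774337, p(186)=1171432692373, p(187)=1280011042268, p(188)=1398341745571, p(189)=1527273599625.
Final step: p(190) = p(189) + p(188) - p(185) - p(183) + p(178) + p(175) - p(168) - p(164) + p(155) + p(150) - p(139) - p(133) + p(120) + p(113) - p(98) - p(90) + p(73) + p(64) - p(45) - p(35) + p(14) + p(3)
= 1527273599625 + 1398341745571 - 1071823774337 - 896684817527 + 571701605655 + 435157697830 - 228204732751 - 156919475295 + 66493182097 + 40853235313 - 13610949895 - 7346629512 + 1844349560 + 851376628 - 150198136 - 56634173 + 6185689 + 1741630 - 89134 - 14883 + 135 + 3
= 1667727404093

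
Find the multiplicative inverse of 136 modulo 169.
128

gcd(136, 169) = 1, so the inverse exists.
Extended Euclidean algorithm on (169, 136):
169 = 1 × 136 + 33  ⟹  33 = (1)·169 + (-1)·136
136 = 4 × 33 + 4  ⟹  4 = (-4)·169 + (5)·136
33 = 8 × 4 + 1  ⟹  1 = (33)·169 + (-41)·136
So (-41)·136 ≡ 1 (mod 169), i.e. 136^(-1) ≡ -41 ≡ 128 (mod 169).
Check: 136 × 128 = 17408 ≡ 1 (mod 169)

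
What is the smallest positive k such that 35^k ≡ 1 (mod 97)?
3

97 is prime, so ord(35) divides φ(97) = 96.
Divisors of 96: 1, 2, 3, 4, 6, 8, 12, 16, 24, 32, 48, 96.
Repeated squaring: 35^1 ≡ 35, 35^2 ≡ 61, 35^4 ≡ 35, 35^8 ≡ 61, 35^16 ≡ 35, 35^32 ≡ 61, 35^64 ≡ 35 (mod 97).
Test 35^d mod 97 for each divisor d in increasing order:
35^1 ≡ 35
35^2 ≡ 61
35^3 = 35^2·35^1 ≡ 1  ← first divisor giving 1
The order is 3.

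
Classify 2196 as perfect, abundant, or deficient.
abundant

Proper divisors of 2196: sum = 1 + 2 + 3 + 4 + 6 + 9 + 12 + 18 + ... + 366 + 549 + 732 + 1098 (17 divisors) = 3446
Since 3446 > 2196, 2196 is abundant.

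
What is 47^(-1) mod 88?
15

gcd(47, 88) = 1, so the inverse exists.
Extended Euclidean algorithm on (88, 47):
88 = 1 × 47 + 41  ⟹  41 = (1)·88 + (-1)·47
47 = 1 × 41 + 6  ⟹  6 = (-1)·88 + (2)·47
41 = 6 × 6 + 5  ⟹  5 = (7)·88 + (-13)·47
6 = 1 × 5 + 1  ⟹  1 = (-8)·88 + (15)·47
So (15)·47 ≡ 1 (mod 88), i.e. 47^(-1) ≡ 15 (mod 88).
Check: 47 × 15 = 705 ≡ 1 (mod 88)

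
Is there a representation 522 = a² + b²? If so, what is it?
9² + 21² (a=9, b=21)

Factorization: 522 = 2 × 3^2 × 29
By Fermat: n is sum of two squares iff every prime p ≡ 3 (mod 4) appears to even power.
All primes ≡ 3 (mod 4) appear to even power.
Search a = 0, 1, 2, … for 522 - a² a perfect square: first hit at a = 9: 522 - 81 = 441 = 21².
522 = 9² + 21² = 81 + 441 ✓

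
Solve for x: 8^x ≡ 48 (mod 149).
129

Baby-step giant-step with step n = ⌈√149⌉ = 13.
Baby steps 8^j mod 149 (j:value) for j=0..12: 0:1, 1:8, 2:64, 3:65, 4:73, 5:137, 6:53, 7:126, 8:114, 9:18, 10:144, 11:109, 12:127.
Giant-step multiplier: 8^(-13) ≡ 8^(148-13) = 8^135 ≡ 11 (mod 149).
Giant steps γ_i = 48·11^i mod 149: γ_0=48, γ_1=81, γ_2=146, γ_3=116, γ_4=84, γ_5=30, γ_6=32, γ_7=54, γ_8=147, γ_9=127 (in table at j=12).
x = i·n + j = 9·13 + 12 = 129.
Check: 8^129 ≡ 48 (mod 149).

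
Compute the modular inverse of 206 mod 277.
39

gcd(206, 277) = 1, so the inverse exists.
Extended Euclidean algorithm on (277, 206):
277 = 1 × 206 + 71  ⟹  71 = (1)·277 + (-1)·206
206 = 2 × 71 + 64  ⟹  64 = (-2)·277 + (3)·206
71 = 1 × 64 + 7  ⟹  7 = (3)·277 + (-4)·206
64 = 9 × 7 + 1  ⟹  1 = (-29)·277 + (39)·206
So (39)·206 ≡ 1 (mod 277), i.e. 206^(-1) ≡ 39 (mod 277).
Check: 206 × 39 = 8034 ≡ 1 (mod 277)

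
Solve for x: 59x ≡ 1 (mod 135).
119

gcd(59, 135) = 1, so the inverse exists.
Extended Euclidean algorithm on (135, 59):
135 = 2 × 59 + 17  ⟹  17 = (1)·135 + (-2)·59
59 = 3 × 17 + 8  ⟹  8 = (-3)·135 + (7)·59
17 = 2 × 8 + 1  ⟹  1 = (7)·135 + (-16)·59
So (-16)·59 ≡ 1 (mod 135), i.e. 59^(-1) ≡ -16 ≡ 119 (mod 135).
Check: 59 × 119 = 7021 ≡ 1 (mod 135)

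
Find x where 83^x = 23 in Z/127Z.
71

Baby-step giant-step with step n = ⌈√127⌉ = 12.
Baby steps 83^j mod 127 (j:value) for j=0..11: 0:1, 1:83, 2:31, 3:33, 4:72, 5:7, 6:73, 7:90, 8:104, 9:123, 10:49, 11:3.
Giant-step multiplier: 83^(-12) ≡ 83^(126-12) = 83^114 ≡ 76 (mod 127).
Giant steps γ_i = 23·76^i mod 127: γ_0=23, γ_1=97, γ_2=6, γ_3=75, γ_4=112, γ_5=3 (in table at j=11).
x = i·n + j = 5·12 + 11 = 71.
Check: 83^71 ≡ 23 (mod 127).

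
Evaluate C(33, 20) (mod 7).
0

Using Lucas' theorem:
Write n=33 and k=20 in base 7:
n in base 7: [4, 5]
k in base 7: [2, 6]
C(33,20) mod 7 = ∏ C(n_i, k_i) mod 7
Digit binomials (mod 7): C(4,2) = 6; C(5,6) = 0 (k_i > n_i)
Product: 6 × 0 = 0 ≡ 0 (mod 7)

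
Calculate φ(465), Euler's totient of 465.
240

465 = 3 × 5 × 31
φ(n) = n × ∏(1 - 1/p) for each prime p dividing n
φ(465) = 465 × (1 - 1/3) × (1 - 1/5) × (1 - 1/31) = 240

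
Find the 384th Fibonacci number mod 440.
168

Matrix identity: Q^n = [[F_(n+1), F_n], [F_n, F_(n-1)]] with Q = [[1,1],[1,0]].
n = 384 = 110000000₂. Square-and-multiply, entries mod 440:
Q^1 = [[1,1],[1,0]]
Q^3 = (Q^1)²·Q = [[3,2],[2,1]]
Q^6 = (Q^3)² = [[13,8],[8,5]]
Q^12 = (Q^6)² = [[233,144],[144,89]]
Q^24 = (Q^12)² = [[225,168],[168,57]]
Q^48 = (Q^24)² = [[89,296],[296,233]]
Q^96 = (Q^48)² = [[57,272],[272,225]]
Q^192 = (Q^96)² = [[233,144],[144,89]]
Q^384 = (Q^192)² = [[225,168],[168,57]]
F_384 mod 440 = Q^384[0][1] = 168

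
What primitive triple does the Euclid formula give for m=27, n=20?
(329, 1080, 1129)

Euclid's formula: a = m² - n², b = 2mn, c = m² + n²
m = 27, n = 20
a = 27² - 20² = 729 - 400 = 329
b = 2 × 27 × 20 = 1080
c = 27² + 20² = 729 + 400 = 1129
Verification: 329² + 1080² = 108241 + 1166400 = 1274641 = 1129² ✓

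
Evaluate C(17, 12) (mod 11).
6

Using Lucas' theorem:
Write n=17 and k=12 in base 11:
n in base 11: [1, 6]
k in base 11: [1, 1]
C(17,12) mod 11 = ∏ C(n_i, k_i) mod 11
Digit binomials (mod 11): C(1,1) = 1; C(6,1) = 6
Product: 1 × 6 = 6 ≡ 6 (mod 11)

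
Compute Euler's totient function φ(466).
232

466 = 2 × 233
φ(n) = n × ∏(1 - 1/p) for each prime p dividing n
φ(466) = 466 × (1 - 1/2) × (1 - 1/233) = 232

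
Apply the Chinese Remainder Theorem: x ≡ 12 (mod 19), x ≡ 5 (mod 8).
69

Using Chinese Remainder Theorem:
M = 19 × 8 = 152
M1 = 8, M2 = 19
y1 = 8^(-1) mod 19 = 12
y2 = 19^(-1) mod 8 = 3
x = (12×8×12 + 5×19×3) mod 152 = 69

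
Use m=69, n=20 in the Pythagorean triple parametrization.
(4361, 2760, 5161)

Euclid's formula: a = m² - n², b = 2mn, c = m² + n²
m = 69, n = 20
a = 69² - 20² = 4761 - 400 = 4361
b = 2 × 69 × 20 = 2760
c = 69² + 20² = 4761 + 400 = 5161
Verification: 4361² + 2760² = 19018321 + 7617600 = 26635921 = 5161² ✓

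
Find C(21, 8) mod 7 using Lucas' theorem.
0

Using Lucas' theorem:
Write n=21 and k=8 in base 7:
n in base 7: [3, 0]
k in base 7: [1, 1]
C(21,8) mod 7 = ∏ C(n_i, k_i) mod 7
Digit binomials (mod 7): C(3,1) = 3; C(0,1) = 0 (k_i > n_i)
Product: 3 × 0 = 0 ≡ 0 (mod 7)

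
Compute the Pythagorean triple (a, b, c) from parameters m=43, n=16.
(1593, 1376, 2105)

Euclid's formula: a = m² - n², b = 2mn, c = m² + n²
m = 43, n = 16
a = 43² - 16² = 1849 - 256 = 1593
b = 2 × 43 × 16 = 1376
c = 43² + 16² = 1849 + 256 = 2105
Verification: 1593² + 1376² = 2537649 + 1893376 = 4431025 = 2105² ✓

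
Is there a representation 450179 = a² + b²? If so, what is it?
Not possible

Factorization: 450179 = 23^3 × 37
By Fermat: n is sum of two squares iff every prime p ≡ 3 (mod 4) appears to even power.
Prime(s) ≡ 3 (mod 4) with odd exponent: [(23, 3)]
Therefore 450179 cannot be expressed as a² + b².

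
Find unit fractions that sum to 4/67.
1/17 + 1/1139

Greedy algorithm:
4/67: ceiling(67/4) = 17, use 1/17
1/1139: ceiling(1139/1) = 1139, use 1/1139
Result: 4/67 = 1/17 + 1/1139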